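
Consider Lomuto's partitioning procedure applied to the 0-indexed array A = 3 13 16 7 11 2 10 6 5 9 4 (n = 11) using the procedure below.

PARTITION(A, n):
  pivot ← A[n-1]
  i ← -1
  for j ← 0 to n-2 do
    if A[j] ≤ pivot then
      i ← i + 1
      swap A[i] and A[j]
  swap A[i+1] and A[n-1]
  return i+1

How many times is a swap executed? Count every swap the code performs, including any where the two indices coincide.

pivot = A[10] = 4; i = -1
j=0: A[0]=3 ≤ 4 → i=0, swap A[0],A[0] (no change) → 3 13 16 7 11 2 10 6 5 9 4
j=1: A[1]=13 > 4 → no swap
j=2: A[2]=16 > 4 → no swap
j=3: A[3]=7 > 4 → no swap
j=4: A[4]=11 > 4 → no swap
j=5: A[5]=2 ≤ 4 → i=1, swap A[1],A[5] → 3 2 16 7 11 13 10 6 5 9 4
j=6: A[6]=10 > 4 → no swap
j=7: A[7]=6 > 4 → no swap
j=8: A[8]=5 > 4 → no swap
j=9: A[9]=9 > 4 → no swap
final swap A[2],A[10] → 3 2 4 7 11 13 10 6 5 9 16; return 2

3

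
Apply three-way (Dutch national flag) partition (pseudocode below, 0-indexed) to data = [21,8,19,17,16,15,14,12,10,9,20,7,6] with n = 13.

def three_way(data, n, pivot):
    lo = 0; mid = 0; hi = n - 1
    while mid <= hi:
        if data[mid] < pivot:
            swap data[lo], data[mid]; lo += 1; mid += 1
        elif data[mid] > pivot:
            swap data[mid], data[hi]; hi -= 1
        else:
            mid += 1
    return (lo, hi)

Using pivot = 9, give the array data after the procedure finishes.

lo=0 mid=0 hi=12
21>9: swap(0,12), hi=11 ⇒ [6,8,19,17,16,15,14,12,10,9,20,7,21]
6<9: swap(0,0), lo=1 mid=1 ⇒ [6,8,19,17,16,15,14,12,10,9,20,7,21]
8<9: swap(1,1), lo=2 mid=2 ⇒ [6,8,19,17,16,15,14,12,10,9,20,7,21]
19>9: swap(2,11), hi=10 ⇒ [6,8,7,17,16,15,14,12,10,9,20,19,21]
7<9: swap(2,2), lo=3 mid=3 ⇒ [6,8,7,17,16,15,14,12,10,9,20,19,21]
17>9: swap(3,10), hi=9 ⇒ [6,8,7,20,16,15,14,12,10,9,17,19,21]
20>9: swap(3,9), hi=8 ⇒ [6,8,7,9,16,15,14,12,10,20,17,19,21]
9=9: mid=4
16>9: swap(4,8), hi=7 ⇒ [6,8,7,9,10,15,14,12,16,20,17,19,21]
10>9: swap(4,7), hi=6 ⇒ [6,8,7,9,12,15,14,10,16,20,17,19,21]
12>9: swap(4,6), hi=5 ⇒ [6,8,7,9,14,15,12,10,16,20,17,19,21]
14>9: swap(4,5), hi=4 ⇒ [6,8,7,9,15,14,12,10,16,20,17,19,21]
15>9: swap(4,4), hi=3 ⇒ [6,8,7,9,15,14,12,10,16,20,17,19,21]
done. lo=3 hi=3; data=[6,8,7,9,15,14,12,10,16,20,17,19,21]

[6,8,7,9,15,14,12,10,16,20,17,19,21]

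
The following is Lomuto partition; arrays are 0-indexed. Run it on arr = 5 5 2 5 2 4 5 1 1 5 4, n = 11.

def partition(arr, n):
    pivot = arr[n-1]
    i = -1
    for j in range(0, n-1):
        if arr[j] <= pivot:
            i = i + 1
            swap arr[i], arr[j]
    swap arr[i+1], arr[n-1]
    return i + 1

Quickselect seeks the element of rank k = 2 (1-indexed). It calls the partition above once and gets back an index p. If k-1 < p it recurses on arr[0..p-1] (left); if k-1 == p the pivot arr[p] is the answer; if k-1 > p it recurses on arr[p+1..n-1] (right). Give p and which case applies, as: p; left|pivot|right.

5; left

pivot=4, i=-1
j=0: 5>4, skip
j=1: 5>4, skip
j=2: 2≤4, i=0, swap(0,2) ⇒ 2 5 5 5 2 4 5 1 1 5 4
j=3: 5>4, skip
j=4: 2≤4, i=1, swap(1,4) ⇒ 2 2 5 5 5 4 5 1 1 5 4
j=5: 4≤4, i=2, swap(2,5) ⇒ 2 2 4 5 5 5 5 1 1 5 4
j=6: 5>4, skip
j=7: 1≤4, i=3, swap(3,7) ⇒ 2 2 4 1 5 5 5 5 1 5 4
j=8: 1≤4, i=4, swap(4,8) ⇒ 2 2 4 1 1 5 5 5 5 5 4
j=9: 5>4, skip
swap(5,10) ⇒ 2 2 4 1 1 4 5 5 5 5 5; return 5
p = 5; k-1 = 1 < 5 ⇒ left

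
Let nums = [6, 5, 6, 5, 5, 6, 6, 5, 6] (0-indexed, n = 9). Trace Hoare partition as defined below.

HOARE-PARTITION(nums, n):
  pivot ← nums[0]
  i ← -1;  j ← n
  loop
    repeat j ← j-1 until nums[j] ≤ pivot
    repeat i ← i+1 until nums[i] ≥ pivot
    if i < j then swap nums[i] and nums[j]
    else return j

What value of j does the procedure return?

pivot=6
j stops at 8 (6), i stops at 0 (6); swap ⇒ [6, 5, 6, 5, 5, 6, 6, 5, 6]
j stops at 7 (5), i stops at 2 (6); swap ⇒ [6, 5, 5, 5, 5, 6, 6, 6, 6]
j stops at 6 (6), i stops at 5 (6); swap ⇒ [6, 5, 5, 5, 5, 6, 6, 6, 6]
j stops at 5, i stops at 6; i≥j ⇒ return 5. nums=[6, 5, 5, 5, 5, 6, 6, 6, 6]

5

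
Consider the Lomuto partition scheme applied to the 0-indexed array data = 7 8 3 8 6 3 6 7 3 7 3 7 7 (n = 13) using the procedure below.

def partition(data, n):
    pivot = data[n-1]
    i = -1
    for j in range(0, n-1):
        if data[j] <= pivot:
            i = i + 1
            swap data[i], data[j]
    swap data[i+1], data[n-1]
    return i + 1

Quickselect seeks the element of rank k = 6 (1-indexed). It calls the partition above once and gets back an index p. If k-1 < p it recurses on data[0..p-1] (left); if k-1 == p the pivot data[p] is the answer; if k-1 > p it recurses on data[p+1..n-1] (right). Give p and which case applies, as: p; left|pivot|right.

10; left

pivot = data[12] = 7; i = -1
j=0: data[0]=7 ≤ 7 → i=0, swap data[0],data[0] (no change) → 7 8 3 8 6 3 6 7 3 7 3 7 7
j=1: data[1]=8 > 7 → no swap
j=2: data[2]=3 ≤ 7 → i=1, swap data[1],data[2] → 7 3 8 8 6 3 6 7 3 7 3 7 7
j=3: data[3]=8 > 7 → no swap
j=4: data[4]=6 ≤ 7 → i=2, swap data[2],data[4] → 7 3 6 8 8 3 6 7 3 7 3 7 7
j=5: data[5]=3 ≤ 7 → i=3, swap data[3],data[5] → 7 3 6 3 8 8 6 7 3 7 3 7 7
j=6: data[6]=6 ≤ 7 → i=4, swap data[4],data[6] → 7 3 6 3 6 8 8 7 3 7 3 7 7
j=7: data[7]=7 ≤ 7 → i=5, swap data[5],data[7] → 7 3 6 3 6 7 8 8 3 7 3 7 7
j=8: data[8]=3 ≤ 7 → i=6, swap data[6],data[8] → 7 3 6 3 6 7 3 8 8 7 3 7 7
j=9: data[9]=7 ≤ 7 → i=7, swap data[7],data[9] → 7 3 6 3 6 7 3 7 8 8 3 7 7
j=10: data[10]=3 ≤ 7 → i=8, swap data[8],data[10] → 7 3 6 3 6 7 3 7 3 8 8 7 7
j=11: data[11]=7 ≤ 7 → i=9, swap data[9],data[11] → 7 3 6 3 6 7 3 7 3 7 8 8 7
final swap data[10],data[12] → 7 3 6 3 6 7 3 7 3 7 7 8 8; return 10
p = 10; k-1 = 5 < 10 ⇒ left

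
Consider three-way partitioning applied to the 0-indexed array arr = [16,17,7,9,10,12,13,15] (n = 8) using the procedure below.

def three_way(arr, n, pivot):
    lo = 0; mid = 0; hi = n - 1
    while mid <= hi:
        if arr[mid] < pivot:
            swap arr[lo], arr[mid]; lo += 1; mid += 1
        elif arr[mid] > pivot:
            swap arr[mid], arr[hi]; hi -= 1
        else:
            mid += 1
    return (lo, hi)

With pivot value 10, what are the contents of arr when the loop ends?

pivot = 10; lo=0, mid=0, hi=7
arr[mid]=16>10: swap arr[0],arr[7]; hi=6 → [15,17,7,9,10,12,13,16]
arr[mid]=15>10: swap arr[0],arr[6]; hi=5 → [13,17,7,9,10,12,15,16]
arr[mid]=13>10: swap arr[0],arr[5]; hi=4 → [12,17,7,9,10,13,15,16]
arr[mid]=12>10: swap arr[0],arr[4]; hi=3 → [10,17,7,9,12,13,15,16]
arr[mid]=10=10: mid=1
arr[mid]=17>10: swap arr[1],arr[3]; hi=2 → [10,9,7,17,12,13,15,16]
arr[mid]=9<10: swap arr[0],arr[1]; lo=1,mid=2 → [9,10,7,17,12,13,15,16]
arr[mid]=7<10: swap arr[1],arr[2]; lo=2,mid=3 → [9,7,10,17,12,13,15,16]
end: lo=2, hi=2; arr = [9,7,10,17,12,13,15,16]

[9,7,10,17,12,13,15,16]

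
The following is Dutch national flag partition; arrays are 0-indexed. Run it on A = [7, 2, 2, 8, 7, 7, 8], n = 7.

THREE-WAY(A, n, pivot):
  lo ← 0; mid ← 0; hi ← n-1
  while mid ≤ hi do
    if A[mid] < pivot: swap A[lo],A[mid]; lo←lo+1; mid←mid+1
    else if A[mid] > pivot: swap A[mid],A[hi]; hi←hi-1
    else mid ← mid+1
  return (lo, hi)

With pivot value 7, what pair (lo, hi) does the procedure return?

(2, 4)

lo=0 mid=0 hi=6
7=7: mid=1
2<7: swap(0,1), lo=1 mid=2 ⇒ [2, 7, 2, 8, 7, 7, 8]
2<7: swap(1,2), lo=2 mid=3 ⇒ [2, 2, 7, 8, 7, 7, 8]
8>7: swap(3,6), hi=5 ⇒ [2, 2, 7, 8, 7, 7, 8]
8>7: swap(3,5), hi=4 ⇒ [2, 2, 7, 7, 7, 8, 8]
7=7: mid=4
7=7: mid=5
done. lo=2 hi=4; A=[2, 2, 7, 7, 7, 8, 8]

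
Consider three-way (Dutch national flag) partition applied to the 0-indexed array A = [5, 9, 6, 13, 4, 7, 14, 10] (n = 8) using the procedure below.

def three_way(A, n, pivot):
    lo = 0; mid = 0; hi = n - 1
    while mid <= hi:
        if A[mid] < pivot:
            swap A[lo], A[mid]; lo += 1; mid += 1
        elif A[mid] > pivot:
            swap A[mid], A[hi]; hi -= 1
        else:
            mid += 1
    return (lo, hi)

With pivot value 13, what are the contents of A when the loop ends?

[5, 9, 6, 4, 7, 10, 13, 14]

lo=0 mid=0 hi=7
5<13: swap(0,0), lo=1 mid=1 ⇒ [5, 9, 6, 13, 4, 7, 14, 10]
9<13: swap(1,1), lo=2 mid=2 ⇒ [5, 9, 6, 13, 4, 7, 14, 10]
6<13: swap(2,2), lo=3 mid=3 ⇒ [5, 9, 6, 13, 4, 7, 14, 10]
13=13: mid=4
4<13: swap(3,4), lo=4 mid=5 ⇒ [5, 9, 6, 4, 13, 7, 14, 10]
7<13: swap(4,5), lo=5 mid=6 ⇒ [5, 9, 6, 4, 7, 13, 14, 10]
14>13: swap(6,7), hi=6 ⇒ [5, 9, 6, 4, 7, 13, 10, 14]
10<13: swap(5,6), lo=6 mid=7 ⇒ [5, 9, 6, 4, 7, 10, 13, 14]
done. lo=6 hi=6; A=[5, 9, 6, 4, 7, 10, 13, 14]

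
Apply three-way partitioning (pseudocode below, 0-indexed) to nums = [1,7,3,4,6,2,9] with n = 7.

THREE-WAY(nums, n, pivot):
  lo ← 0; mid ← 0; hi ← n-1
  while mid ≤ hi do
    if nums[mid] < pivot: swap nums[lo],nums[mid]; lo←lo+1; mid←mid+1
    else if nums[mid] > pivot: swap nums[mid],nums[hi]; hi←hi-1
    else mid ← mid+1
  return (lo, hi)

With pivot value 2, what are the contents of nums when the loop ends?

lo=0 mid=0 hi=6
1<2: swap(0,0), lo=1 mid=1 ⇒ [1,7,3,4,6,2,9]
7>2: swap(1,6), hi=5 ⇒ [1,9,3,4,6,2,7]
9>2: swap(1,5), hi=4 ⇒ [1,2,3,4,6,9,7]
2=2: mid=2
3>2: swap(2,4), hi=3 ⇒ [1,2,6,4,3,9,7]
6>2: swap(2,3), hi=2 ⇒ [1,2,4,6,3,9,7]
4>2: swap(2,2), hi=1 ⇒ [1,2,4,6,3,9,7]
done. lo=1 hi=1; nums=[1,2,4,6,3,9,7]

[1,2,4,6,3,9,7]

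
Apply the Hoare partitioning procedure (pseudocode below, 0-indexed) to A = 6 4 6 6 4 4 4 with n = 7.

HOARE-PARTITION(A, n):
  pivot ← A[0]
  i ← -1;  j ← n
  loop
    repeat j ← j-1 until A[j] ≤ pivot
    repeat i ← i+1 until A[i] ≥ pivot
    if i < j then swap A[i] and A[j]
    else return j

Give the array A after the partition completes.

pivot=6
j stops at 6 (4), i stops at 0 (6); swap ⇒ 4 4 6 6 4 4 6
j stops at 5 (4), i stops at 2 (6); swap ⇒ 4 4 4 6 4 6 6
j stops at 4 (4), i stops at 3 (6); swap ⇒ 4 4 4 4 6 6 6
j stops at 3, i stops at 4; i≥j ⇒ return 3. A=4 4 4 4 6 6 6

4 4 4 4 6 6 6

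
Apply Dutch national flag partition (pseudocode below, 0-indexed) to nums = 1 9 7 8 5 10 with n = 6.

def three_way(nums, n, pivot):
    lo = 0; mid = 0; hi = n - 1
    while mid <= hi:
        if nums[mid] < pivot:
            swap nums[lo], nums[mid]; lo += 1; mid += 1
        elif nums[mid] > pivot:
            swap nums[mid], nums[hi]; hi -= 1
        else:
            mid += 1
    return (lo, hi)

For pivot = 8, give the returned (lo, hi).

(3, 3)

lo=0 mid=0 hi=5
1<8: swap(0,0), lo=1 mid=1 ⇒ 1 9 7 8 5 10
9>8: swap(1,5), hi=4 ⇒ 1 10 7 8 5 9
10>8: swap(1,4), hi=3 ⇒ 1 5 7 8 10 9
5<8: swap(1,1), lo=2 mid=2 ⇒ 1 5 7 8 10 9
7<8: swap(2,2), lo=3 mid=3 ⇒ 1 5 7 8 10 9
8=8: mid=4
done. lo=3 hi=3; nums=1 5 7 8 10 9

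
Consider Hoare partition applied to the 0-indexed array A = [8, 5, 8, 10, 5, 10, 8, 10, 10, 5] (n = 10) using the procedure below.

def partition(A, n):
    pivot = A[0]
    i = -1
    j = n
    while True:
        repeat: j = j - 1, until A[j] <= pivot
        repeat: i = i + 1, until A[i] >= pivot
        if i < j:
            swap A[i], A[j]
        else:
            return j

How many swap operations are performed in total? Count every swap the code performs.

pivot=8
j stops at 9 (5), i stops at 0 (8); swap ⇒ [5, 5, 8, 10, 5, 10, 8, 10, 10, 8]
j stops at 6 (8), i stops at 2 (8); swap ⇒ [5, 5, 8, 10, 5, 10, 8, 10, 10, 8]
j stops at 4 (5), i stops at 3 (10); swap ⇒ [5, 5, 8, 5, 10, 10, 8, 10, 10, 8]
j stops at 3, i stops at 4; i≥j ⇒ return 3. A=[5, 5, 8, 5, 10, 10, 8, 10, 10, 8]

3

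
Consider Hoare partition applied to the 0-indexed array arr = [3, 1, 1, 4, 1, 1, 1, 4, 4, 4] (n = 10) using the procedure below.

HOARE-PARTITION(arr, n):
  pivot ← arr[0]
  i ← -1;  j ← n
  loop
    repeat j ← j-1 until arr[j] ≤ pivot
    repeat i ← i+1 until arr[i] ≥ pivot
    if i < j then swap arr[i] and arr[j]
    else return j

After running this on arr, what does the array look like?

pivot = arr[0] = 3; i = -1, j = 10
j→6 (arr[6]=1≤3), i→0 (arr[0]=3≥3); i<j, swap → [1, 1, 1, 4, 1, 1, 3, 4, 4, 4]
j→5 (arr[5]=1≤3), i→3 (arr[3]=4≥3); i<j, swap → [1, 1, 1, 1, 1, 4, 3, 4, 4, 4]
j→4, i→5; i≥j, return j=4. arr = [1, 1, 1, 1, 1, 4, 3, 4, 4, 4]

[1, 1, 1, 1, 1, 4, 3, 4, 4, 4]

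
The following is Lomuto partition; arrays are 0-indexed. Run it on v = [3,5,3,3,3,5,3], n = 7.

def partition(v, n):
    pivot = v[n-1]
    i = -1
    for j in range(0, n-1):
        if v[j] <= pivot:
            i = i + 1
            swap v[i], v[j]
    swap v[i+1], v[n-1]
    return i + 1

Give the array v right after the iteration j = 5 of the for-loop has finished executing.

pivot = v[6] = 3; i = -1
j=0: v[0]=3 ≤ 3 → i=0, swap v[0],v[0] (no change) → [3,5,3,3,3,5,3]
j=1: v[1]=5 > 3 → no swap
j=2: v[2]=3 ≤ 3 → i=1, swap v[1],v[2] → [3,3,5,3,3,5,3]
j=3: v[3]=3 ≤ 3 → i=2, swap v[2],v[3] → [3,3,3,5,3,5,3]
j=4: v[4]=3 ≤ 3 → i=3, swap v[3],v[4] → [3,3,3,3,5,5,3]
j=5: v[5]=5 > 3 → no swap
(after j=5) v = [3,3,3,3,5,5,3]

[3,3,3,3,5,5,3]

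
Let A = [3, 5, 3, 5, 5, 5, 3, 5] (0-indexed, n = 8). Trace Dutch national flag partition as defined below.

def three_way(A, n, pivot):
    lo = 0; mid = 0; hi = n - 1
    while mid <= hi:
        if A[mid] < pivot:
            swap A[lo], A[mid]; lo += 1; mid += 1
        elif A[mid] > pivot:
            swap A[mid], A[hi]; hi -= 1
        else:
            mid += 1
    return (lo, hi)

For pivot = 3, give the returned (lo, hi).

pivot = 3; lo=0, mid=0, hi=7
A[mid]=3=3: mid=1
A[mid]=5>3: swap A[1],A[7]; hi=6 → [3, 5, 3, 5, 5, 5, 3, 5]
A[mid]=5>3: swap A[1],A[6]; hi=5 → [3, 3, 3, 5, 5, 5, 5, 5]
A[mid]=3=3: mid=2
A[mid]=3=3: mid=3
A[mid]=5>3: swap A[3],A[5]; hi=4 → [3, 3, 3, 5, 5, 5, 5, 5]
A[mid]=5>3: swap A[3],A[4]; hi=3 → [3, 3, 3, 5, 5, 5, 5, 5]
A[mid]=5>3: swap A[3],A[3]; hi=2 → [3, 3, 3, 5, 5, 5, 5, 5]
end: lo=0, hi=2; A = [3, 3, 3, 5, 5, 5, 5, 5]

(0, 2)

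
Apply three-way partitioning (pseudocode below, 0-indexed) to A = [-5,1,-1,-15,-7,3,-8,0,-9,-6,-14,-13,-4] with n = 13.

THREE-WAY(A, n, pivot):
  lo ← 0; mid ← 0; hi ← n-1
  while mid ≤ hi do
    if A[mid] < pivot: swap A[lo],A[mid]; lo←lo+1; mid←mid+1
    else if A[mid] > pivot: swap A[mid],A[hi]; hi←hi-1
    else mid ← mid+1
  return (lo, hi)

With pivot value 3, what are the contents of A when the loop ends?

pivot = 3; lo=0, mid=0, hi=12
A[mid]=-5<3: swap A[0],A[0]; lo=1,mid=1 → [-5,1,-1,-15,-7,3,-8,0,-9,-6,-14,-13,-4]
A[mid]=1<3: swap A[1],A[1]; lo=2,mid=2 → [-5,1,-1,-15,-7,3,-8,0,-9,-6,-14,-13,-4]
A[mid]=-1<3: swap A[2],A[2]; lo=3,mid=3 → [-5,1,-1,-15,-7,3,-8,0,-9,-6,-14,-13,-4]
A[mid]=-15<3: swap A[3],A[3]; lo=4,mid=4 → [-5,1,-1,-15,-7,3,-8,0,-9,-6,-14,-13,-4]
A[mid]=-7<3: swap A[4],A[4]; lo=5,mid=5 → [-5,1,-1,-15,-7,3,-8,0,-9,-6,-14,-13,-4]
A[mid]=3=3: mid=6
A[mid]=-8<3: swap A[5],A[6]; lo=6,mid=7 → [-5,1,-1,-15,-7,-8,3,0,-9,-6,-14,-13,-4]
A[mid]=0<3: swap A[6],A[7]; lo=7,mid=8 → [-5,1,-1,-15,-7,-8,0,3,-9,-6,-14,-13,-4]
A[mid]=-9<3: swap A[7],A[8]; lo=8,mid=9 → [-5,1,-1,-15,-7,-8,0,-9,3,-6,-14,-13,-4]
A[mid]=-6<3: swap A[8],A[9]; lo=9,mid=10 → [-5,1,-1,-15,-7,-8,0,-9,-6,3,-14,-13,-4]
A[mid]=-14<3: swap A[9],A[10]; lo=10,mid=11 → [-5,1,-1,-15,-7,-8,0,-9,-6,-14,3,-13,-4]
A[mid]=-13<3: swap A[10],A[11]; lo=11,mid=12 → [-5,1,-1,-15,-7,-8,0,-9,-6,-14,-13,3,-4]
A[mid]=-4<3: swap A[11],A[12]; lo=12,mid=13 → [-5,1,-1,-15,-7,-8,0,-9,-6,-14,-13,-4,3]
end: lo=12, hi=12; A = [-5,1,-1,-15,-7,-8,0,-9,-6,-14,-13,-4,3]

[-5,1,-1,-15,-7,-8,0,-9,-6,-14,-13,-4,3]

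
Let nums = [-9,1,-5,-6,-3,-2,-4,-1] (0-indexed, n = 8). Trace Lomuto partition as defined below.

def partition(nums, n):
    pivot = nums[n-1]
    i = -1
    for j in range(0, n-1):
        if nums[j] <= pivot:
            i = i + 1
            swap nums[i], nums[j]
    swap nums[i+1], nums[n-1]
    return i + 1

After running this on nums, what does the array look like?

[-9,-5,-6,-3,-2,-4,-1,1]

pivot = nums[7] = -1; i = -1
j=0: nums[0]=-9 ≤ -1 → i=0, swap nums[0],nums[0] (no change) → [-9,1,-5,-6,-3,-2,-4,-1]
j=1: nums[1]=1 > -1 → no swap
j=2: nums[2]=-5 ≤ -1 → i=1, swap nums[1],nums[2] → [-9,-5,1,-6,-3,-2,-4,-1]
j=3: nums[3]=-6 ≤ -1 → i=2, swap nums[2],nums[3] → [-9,-5,-6,1,-3,-2,-4,-1]
j=4: nums[4]=-3 ≤ -1 → i=3, swap nums[3],nums[4] → [-9,-5,-6,-3,1,-2,-4,-1]
j=5: nums[5]=-2 ≤ -1 → i=4, swap nums[4],nums[5] → [-9,-5,-6,-3,-2,1,-4,-1]
j=6: nums[6]=-4 ≤ -1 → i=5, swap nums[5],nums[6] → [-9,-5,-6,-3,-2,-4,1,-1]
final swap nums[6],nums[7] → [-9,-5,-6,-3,-2,-4,-1,1]; return 6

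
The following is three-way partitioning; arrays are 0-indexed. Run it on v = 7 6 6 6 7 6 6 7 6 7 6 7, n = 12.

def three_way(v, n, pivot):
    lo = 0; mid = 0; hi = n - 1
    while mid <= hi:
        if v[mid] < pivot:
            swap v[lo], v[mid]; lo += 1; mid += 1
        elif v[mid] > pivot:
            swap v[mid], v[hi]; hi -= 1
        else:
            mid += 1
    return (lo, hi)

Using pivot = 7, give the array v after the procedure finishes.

pivot = 7; lo=0, mid=0, hi=11
v[mid]=7=7: mid=1
v[mid]=6<7: swap v[0],v[1]; lo=1,mid=2 → 6 7 6 6 7 6 6 7 6 7 6 7
v[mid]=6<7: swap v[1],v[2]; lo=2,mid=3 → 6 6 7 6 7 6 6 7 6 7 6 7
v[mid]=6<7: swap v[2],v[3]; lo=3,mid=4 → 6 6 6 7 7 6 6 7 6 7 6 7
v[mid]=7=7: mid=5
v[mid]=6<7: swap v[3],v[5]; lo=4,mid=6 → 6 6 6 6 7 7 6 7 6 7 6 7
v[mid]=6<7: swap v[4],v[6]; lo=5,mid=7 → 6 6 6 6 6 7 7 7 6 7 6 7
v[mid]=7=7: mid=8
v[mid]=6<7: swap v[5],v[8]; lo=6,mid=9 → 6 6 6 6 6 6 7 7 7 7 6 7
v[mid]=7=7: mid=10
v[mid]=6<7: swap v[6],v[10]; lo=7,mid=11 → 6 6 6 6 6 6 6 7 7 7 7 7
v[mid]=7=7: mid=12
end: lo=7, hi=11; v = 6 6 6 6 6 6 6 7 7 7 7 7

6 6 6 6 6 6 6 7 7 7 7 7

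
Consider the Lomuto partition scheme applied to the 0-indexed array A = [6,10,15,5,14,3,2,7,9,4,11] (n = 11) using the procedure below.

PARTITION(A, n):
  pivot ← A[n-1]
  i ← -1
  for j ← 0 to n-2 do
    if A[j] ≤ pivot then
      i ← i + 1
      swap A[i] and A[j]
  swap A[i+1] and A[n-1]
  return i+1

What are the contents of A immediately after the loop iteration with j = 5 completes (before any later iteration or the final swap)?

[6,10,5,3,14,15,2,7,9,4,11]

pivot=11, i=-1
j=0: 6≤11, i=0, swap(0,0) ⇒ [6,10,15,5,14,3,2,7,9,4,11]
j=1: 10≤11, i=1, swap(1,1) ⇒ [6,10,15,5,14,3,2,7,9,4,11]
j=2: 15>11, skip
j=3: 5≤11, i=2, swap(2,3) ⇒ [6,10,5,15,14,3,2,7,9,4,11]
j=4: 14>11, skip
j=5: 3≤11, i=3, swap(3,5) ⇒ [6,10,5,3,14,15,2,7,9,4,11]
(after j=5) A = [6,10,5,3,14,15,2,7,9,4,11]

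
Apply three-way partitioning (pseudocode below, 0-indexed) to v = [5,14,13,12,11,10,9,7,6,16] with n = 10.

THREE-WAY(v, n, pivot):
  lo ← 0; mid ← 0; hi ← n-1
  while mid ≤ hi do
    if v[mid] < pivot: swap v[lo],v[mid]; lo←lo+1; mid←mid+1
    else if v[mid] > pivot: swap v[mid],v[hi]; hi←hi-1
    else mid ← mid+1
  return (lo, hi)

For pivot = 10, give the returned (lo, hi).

lo=0 mid=0 hi=9
5<10: swap(0,0), lo=1 mid=1 ⇒ [5,14,13,12,11,10,9,7,6,16]
14>10: swap(1,9), hi=8 ⇒ [5,16,13,12,11,10,9,7,6,14]
16>10: swap(1,8), hi=7 ⇒ [5,6,13,12,11,10,9,7,16,14]
6<10: swap(1,1), lo=2 mid=2 ⇒ [5,6,13,12,11,10,9,7,16,14]
13>10: swap(2,7), hi=6 ⇒ [5,6,7,12,11,10,9,13,16,14]
7<10: swap(2,2), lo=3 mid=3 ⇒ [5,6,7,12,11,10,9,13,16,14]
12>10: swap(3,6), hi=5 ⇒ [5,6,7,9,11,10,12,13,16,14]
9<10: swap(3,3), lo=4 mid=4 ⇒ [5,6,7,9,11,10,12,13,16,14]
11>10: swap(4,5), hi=4 ⇒ [5,6,7,9,10,11,12,13,16,14]
10=10: mid=5
done. lo=4 hi=4; v=[5,6,7,9,10,11,12,13,16,14]

(4, 4)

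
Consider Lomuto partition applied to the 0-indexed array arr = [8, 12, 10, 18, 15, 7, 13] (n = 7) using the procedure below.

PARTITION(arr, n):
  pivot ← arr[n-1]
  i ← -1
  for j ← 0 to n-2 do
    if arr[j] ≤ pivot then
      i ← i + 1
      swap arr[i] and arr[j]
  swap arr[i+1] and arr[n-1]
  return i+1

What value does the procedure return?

pivot = arr[6] = 13; i = -1
j=0: arr[0]=8 ≤ 13 → i=0, swap arr[0],arr[0] (no change) → [8, 12, 10, 18, 15, 7, 13]
j=1: arr[1]=12 ≤ 13 → i=1, swap arr[1],arr[1] (no change) → [8, 12, 10, 18, 15, 7, 13]
j=2: arr[2]=10 ≤ 13 → i=2, swap arr[2],arr[2] (no change) → [8, 12, 10, 18, 15, 7, 13]
j=3: arr[3]=18 > 13 → no swap
j=4: arr[4]=15 > 13 → no swap
j=5: arr[5]=7 ≤ 13 → i=3, swap arr[3],arr[5] → [8, 12, 10, 7, 15, 18, 13]
final swap arr[4],arr[6] → [8, 12, 10, 7, 13, 18, 15]; return 4

4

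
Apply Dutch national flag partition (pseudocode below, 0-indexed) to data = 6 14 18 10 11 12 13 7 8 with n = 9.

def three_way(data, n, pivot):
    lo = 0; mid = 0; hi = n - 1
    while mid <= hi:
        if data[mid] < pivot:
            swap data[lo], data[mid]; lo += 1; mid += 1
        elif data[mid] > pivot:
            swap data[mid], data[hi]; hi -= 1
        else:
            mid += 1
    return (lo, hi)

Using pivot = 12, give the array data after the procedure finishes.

pivot = 12; lo=0, mid=0, hi=8
data[mid]=6<12: swap data[0],data[0]; lo=1,mid=1 → 6 14 18 10 11 12 13 7 8
data[mid]=14>12: swap data[1],data[8]; hi=7 → 6 8 18 10 11 12 13 7 14
data[mid]=8<12: swap data[1],data[1]; lo=2,mid=2 → 6 8 18 10 11 12 13 7 14
data[mid]=18>12: swap data[2],data[7]; hi=6 → 6 8 7 10 11 12 13 18 14
data[mid]=7<12: swap data[2],data[2]; lo=3,mid=3 → 6 8 7 10 11 12 13 18 14
data[mid]=10<12: swap data[3],data[3]; lo=4,mid=4 → 6 8 7 10 11 12 13 18 14
data[mid]=11<12: swap data[4],data[4]; lo=5,mid=5 → 6 8 7 10 11 12 13 18 14
data[mid]=12=12: mid=6
data[mid]=13>12: swap data[6],data[6]; hi=5 → 6 8 7 10 11 12 13 18 14
end: lo=5, hi=5; data = 6 8 7 10 11 12 13 18 14

6 8 7 10 11 12 13 18 14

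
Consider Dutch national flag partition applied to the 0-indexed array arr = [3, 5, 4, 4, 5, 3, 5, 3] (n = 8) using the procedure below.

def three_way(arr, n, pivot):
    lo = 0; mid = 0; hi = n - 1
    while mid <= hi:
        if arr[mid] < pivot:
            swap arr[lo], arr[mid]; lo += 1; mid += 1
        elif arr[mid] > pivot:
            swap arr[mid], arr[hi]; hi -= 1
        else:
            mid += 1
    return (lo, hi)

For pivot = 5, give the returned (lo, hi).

pivot = 5; lo=0, mid=0, hi=7
arr[mid]=3<5: swap arr[0],arr[0]; lo=1,mid=1 → [3, 5, 4, 4, 5, 3, 5, 3]
arr[mid]=5=5: mid=2
arr[mid]=4<5: swap arr[1],arr[2]; lo=2,mid=3 → [3, 4, 5, 4, 5, 3, 5, 3]
arr[mid]=4<5: swap arr[2],arr[3]; lo=3,mid=4 → [3, 4, 4, 5, 5, 3, 5, 3]
arr[mid]=5=5: mid=5
arr[mid]=3<5: swap arr[3],arr[5]; lo=4,mid=6 → [3, 4, 4, 3, 5, 5, 5, 3]
arr[mid]=5=5: mid=7
arr[mid]=3<5: swap arr[4],arr[7]; lo=5,mid=8 → [3, 4, 4, 3, 3, 5, 5, 5]
end: lo=5, hi=7; arr = [3, 4, 4, 3, 3, 5, 5, 5]

(5, 7)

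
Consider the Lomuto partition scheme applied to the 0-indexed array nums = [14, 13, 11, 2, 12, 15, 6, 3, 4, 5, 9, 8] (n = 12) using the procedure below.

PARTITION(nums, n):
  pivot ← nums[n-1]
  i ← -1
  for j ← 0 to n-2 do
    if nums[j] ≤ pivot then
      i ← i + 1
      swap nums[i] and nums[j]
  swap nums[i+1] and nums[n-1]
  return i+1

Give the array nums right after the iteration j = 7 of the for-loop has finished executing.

pivot=8, i=-1
j=0: 14>8, skip
j=1: 13>8, skip
j=2: 11>8, skip
j=3: 2≤8, i=0, swap(0,3) ⇒ [2, 13, 11, 14, 12, 15, 6, 3, 4, 5, 9, 8]
j=4: 12>8, skip
j=5: 15>8, skip
j=6: 6≤8, i=1, swap(1,6) ⇒ [2, 6, 11, 14, 12, 15, 13, 3, 4, 5, 9, 8]
j=7: 3≤8, i=2, swap(2,7) ⇒ [2, 6, 3, 14, 12, 15, 13, 11, 4, 5, 9, 8]
(after j=7) nums = [2, 6, 3, 14, 12, 15, 13, 11, 4, 5, 9, 8]

[2, 6, 3, 14, 12, 15, 13, 11, 4, 5, 9, 8]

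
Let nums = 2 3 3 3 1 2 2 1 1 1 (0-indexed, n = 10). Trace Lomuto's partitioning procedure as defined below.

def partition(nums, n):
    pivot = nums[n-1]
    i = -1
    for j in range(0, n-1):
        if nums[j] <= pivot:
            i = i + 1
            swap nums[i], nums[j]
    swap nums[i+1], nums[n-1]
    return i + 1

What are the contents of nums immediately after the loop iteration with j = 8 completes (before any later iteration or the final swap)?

pivot=1, i=-1
j=0: 2>1, skip
j=1: 3>1, skip
j=2: 3>1, skip
j=3: 3>1, skip
j=4: 1≤1, i=0, swap(0,4) ⇒ 1 3 3 3 2 2 2 1 1 1
j=5: 2>1, skip
j=6: 2>1, skip
j=7: 1≤1, i=1, swap(1,7) ⇒ 1 1 3 3 2 2 2 3 1 1
j=8: 1≤1, i=2, swap(2,8) ⇒ 1 1 1 3 2 2 2 3 3 1
(after j=8) nums = 1 1 1 3 2 2 2 3 3 1

1 1 1 3 2 2 2 3 3 1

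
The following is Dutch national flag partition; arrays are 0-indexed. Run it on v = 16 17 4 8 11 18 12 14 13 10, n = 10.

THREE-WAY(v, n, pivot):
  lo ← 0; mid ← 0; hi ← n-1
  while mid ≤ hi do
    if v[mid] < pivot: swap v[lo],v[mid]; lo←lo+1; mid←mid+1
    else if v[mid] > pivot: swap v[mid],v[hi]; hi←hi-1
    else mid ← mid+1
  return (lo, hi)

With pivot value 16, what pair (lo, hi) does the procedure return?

lo=0 mid=0 hi=9
16=16: mid=1
17>16: swap(1,9), hi=8 ⇒ 16 10 4 8 11 18 12 14 13 17
10<16: swap(0,1), lo=1 mid=2 ⇒ 10 16 4 8 11 18 12 14 13 17
4<16: swap(1,2), lo=2 mid=3 ⇒ 10 4 16 8 11 18 12 14 13 17
8<16: swap(2,3), lo=3 mid=4 ⇒ 10 4 8 16 11 18 12 14 13 17
11<16: swap(3,4), lo=4 mid=5 ⇒ 10 4 8 11 16 18 12 14 13 17
18>16: swap(5,8), hi=7 ⇒ 10 4 8 11 16 13 12 14 18 17
13<16: swap(4,5), lo=5 mid=6 ⇒ 10 4 8 11 13 16 12 14 18 17
12<16: swap(5,6), lo=6 mid=7 ⇒ 10 4 8 11 13 12 16 14 18 17
14<16: swap(6,7), lo=7 mid=8 ⇒ 10 4 8 11 13 12 14 16 18 17
done. lo=7 hi=7; v=10 4 8 11 13 12 14 16 18 17

(7, 7)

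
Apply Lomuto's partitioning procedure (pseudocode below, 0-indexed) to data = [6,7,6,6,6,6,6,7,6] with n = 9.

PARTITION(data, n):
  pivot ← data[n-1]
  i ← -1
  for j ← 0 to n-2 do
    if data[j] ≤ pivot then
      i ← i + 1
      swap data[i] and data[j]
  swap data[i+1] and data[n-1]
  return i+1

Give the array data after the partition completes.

[6,6,6,6,6,6,6,7,7]

pivot = data[8] = 6; i = -1
j=0: data[0]=6 ≤ 6 → i=0, swap data[0],data[0] (no change) → [6,7,6,6,6,6,6,7,6]
j=1: data[1]=7 > 6 → no swap
j=2: data[2]=6 ≤ 6 → i=1, swap data[1],data[2] → [6,6,7,6,6,6,6,7,6]
j=3: data[3]=6 ≤ 6 → i=2, swap data[2],data[3] → [6,6,6,7,6,6,6,7,6]
j=4: data[4]=6 ≤ 6 → i=3, swap data[3],data[4] → [6,6,6,6,7,6,6,7,6]
j=5: data[5]=6 ≤ 6 → i=4, swap data[4],data[5] → [6,6,6,6,6,7,6,7,6]
j=6: data[6]=6 ≤ 6 → i=5, swap data[5],data[6] → [6,6,6,6,6,6,7,7,6]
j=7: data[7]=7 > 6 → no swap
final swap data[6],data[8] → [6,6,6,6,6,6,6,7,7]; return 6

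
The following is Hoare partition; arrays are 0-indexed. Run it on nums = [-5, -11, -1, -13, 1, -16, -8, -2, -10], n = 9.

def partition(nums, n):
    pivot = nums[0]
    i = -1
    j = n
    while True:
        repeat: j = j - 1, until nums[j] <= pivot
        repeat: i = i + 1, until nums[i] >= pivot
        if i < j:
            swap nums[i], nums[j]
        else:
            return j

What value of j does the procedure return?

4

pivot = nums[0] = -5; i = -1, j = 9
j→8 (nums[8]=-10≤-5), i→0 (nums[0]=-5≥-5); i<j, swap → [-10, -11, -1, -13, 1, -16, -8, -2, -5]
j→6 (nums[6]=-8≤-5), i→2 (nums[2]=-1≥-5); i<j, swap → [-10, -11, -8, -13, 1, -16, -1, -2, -5]
j→5 (nums[5]=-16≤-5), i→4 (nums[4]=1≥-5); i<j, swap → [-10, -11, -8, -13, -16, 1, -1, -2, -5]
j→4, i→5; i≥j, return j=4. nums = [-10, -11, -8, -13, -16, 1, -1, -2, -5]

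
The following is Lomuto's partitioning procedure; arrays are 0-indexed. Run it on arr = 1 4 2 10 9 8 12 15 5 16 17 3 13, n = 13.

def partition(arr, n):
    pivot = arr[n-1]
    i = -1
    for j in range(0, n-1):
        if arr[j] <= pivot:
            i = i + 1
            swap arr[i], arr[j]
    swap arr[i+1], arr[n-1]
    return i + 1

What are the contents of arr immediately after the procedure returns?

pivot = arr[12] = 13; i = -1
j=0: arr[0]=1 ≤ 13 → i=0, swap arr[0],arr[0] (no change) → 1 4 2 10 9 8 12 15 5 16 17 3 13
j=1: arr[1]=4 ≤ 13 → i=1, swap arr[1],arr[1] (no change) → 1 4 2 10 9 8 12 15 5 16 17 3 13
j=2: arr[2]=2 ≤ 13 → i=2, swap arr[2],arr[2] (no change) → 1 4 2 10 9 8 12 15 5 16 17 3 13
j=3: arr[3]=10 ≤ 13 → i=3, swap arr[3],arr[3] (no change) → 1 4 2 10 9 8 12 15 5 16 17 3 13
j=4: arr[4]=9 ≤ 13 → i=4, swap arr[4],arr[4] (no change) → 1 4 2 10 9 8 12 15 5 16 17 3 13
j=5: arr[5]=8 ≤ 13 → i=5, swap arr[5],arr[5] (no change) → 1 4 2 10 9 8 12 15 5 16 17 3 13
j=6: arr[6]=12 ≤ 13 → i=6, swap arr[6],arr[6] (no change) → 1 4 2 10 9 8 12 15 5 16 17 3 13
j=7: arr[7]=15 > 13 → no swap
j=8: arr[8]=5 ≤ 13 → i=7, swap arr[7],arr[8] → 1 4 2 10 9 8 12 5 15 16 17 3 13
j=9: arr[9]=16 > 13 → no swap
j=10: arr[10]=17 > 13 → no swap
j=11: arr[11]=3 ≤ 13 → i=8, swap arr[8],arr[11] → 1 4 2 10 9 8 12 5 3 16 17 15 13
final swap arr[9],arr[12] → 1 4 2 10 9 8 12 5 3 13 17 15 16; return 9

1 4 2 10 9 8 12 5 3 13 17 15 16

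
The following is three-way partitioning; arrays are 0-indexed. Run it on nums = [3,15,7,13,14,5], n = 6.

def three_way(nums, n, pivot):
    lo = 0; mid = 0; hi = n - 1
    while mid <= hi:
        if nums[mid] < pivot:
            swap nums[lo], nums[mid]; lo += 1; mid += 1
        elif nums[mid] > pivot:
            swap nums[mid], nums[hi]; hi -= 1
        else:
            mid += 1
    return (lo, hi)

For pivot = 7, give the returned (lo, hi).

lo=0 mid=0 hi=5
3<7: swap(0,0), lo=1 mid=1 ⇒ [3,15,7,13,14,5]
15>7: swap(1,5), hi=4 ⇒ [3,5,7,13,14,15]
5<7: swap(1,1), lo=2 mid=2 ⇒ [3,5,7,13,14,15]
7=7: mid=3
13>7: swap(3,4), hi=3 ⇒ [3,5,7,14,13,15]
14>7: swap(3,3), hi=2 ⇒ [3,5,7,14,13,15]
done. lo=2 hi=2; nums=[3,5,7,14,13,15]

(2, 2)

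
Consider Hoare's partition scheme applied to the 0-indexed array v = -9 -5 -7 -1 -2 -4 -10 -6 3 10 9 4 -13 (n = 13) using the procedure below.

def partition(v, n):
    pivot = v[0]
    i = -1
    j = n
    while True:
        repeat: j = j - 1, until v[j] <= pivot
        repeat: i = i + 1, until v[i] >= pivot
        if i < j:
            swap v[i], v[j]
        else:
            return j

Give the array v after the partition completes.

-13 -10 -7 -1 -2 -4 -5 -6 3 10 9 4 -9

pivot = v[0] = -9; i = -1, j = 13
j→12 (v[12]=-13≤-9), i→0 (v[0]=-9≥-9); i<j, swap → -13 -5 -7 -1 -2 -4 -10 -6 3 10 9 4 -9
j→6 (v[6]=-10≤-9), i→1 (v[1]=-5≥-9); i<j, swap → -13 -10 -7 -1 -2 -4 -5 -6 3 10 9 4 -9
j→1, i→2; i≥j, return j=1. v = -13 -10 -7 -1 -2 -4 -5 -6 3 10 9 4 -9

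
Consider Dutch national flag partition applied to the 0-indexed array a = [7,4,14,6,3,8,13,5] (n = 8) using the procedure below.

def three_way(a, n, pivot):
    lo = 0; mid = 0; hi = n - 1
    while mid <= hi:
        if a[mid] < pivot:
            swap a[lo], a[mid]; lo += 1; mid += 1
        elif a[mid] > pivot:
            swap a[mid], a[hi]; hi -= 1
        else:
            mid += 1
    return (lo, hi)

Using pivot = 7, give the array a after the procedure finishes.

pivot = 7; lo=0, mid=0, hi=7
a[mid]=7=7: mid=1
a[mid]=4<7: swap a[0],a[1]; lo=1,mid=2 → [4,7,14,6,3,8,13,5]
a[mid]=14>7: swap a[2],a[7]; hi=6 → [4,7,5,6,3,8,13,14]
a[mid]=5<7: swap a[1],a[2]; lo=2,mid=3 → [4,5,7,6,3,8,13,14]
a[mid]=6<7: swap a[2],a[3]; lo=3,mid=4 → [4,5,6,7,3,8,13,14]
a[mid]=3<7: swap a[3],a[4]; lo=4,mid=5 → [4,5,6,3,7,8,13,14]
a[mid]=8>7: swap a[5],a[6]; hi=5 → [4,5,6,3,7,13,8,14]
a[mid]=13>7: swap a[5],a[5]; hi=4 → [4,5,6,3,7,13,8,14]
end: lo=4, hi=4; a = [4,5,6,3,7,13,8,14]

[4,5,6,3,7,13,8,14]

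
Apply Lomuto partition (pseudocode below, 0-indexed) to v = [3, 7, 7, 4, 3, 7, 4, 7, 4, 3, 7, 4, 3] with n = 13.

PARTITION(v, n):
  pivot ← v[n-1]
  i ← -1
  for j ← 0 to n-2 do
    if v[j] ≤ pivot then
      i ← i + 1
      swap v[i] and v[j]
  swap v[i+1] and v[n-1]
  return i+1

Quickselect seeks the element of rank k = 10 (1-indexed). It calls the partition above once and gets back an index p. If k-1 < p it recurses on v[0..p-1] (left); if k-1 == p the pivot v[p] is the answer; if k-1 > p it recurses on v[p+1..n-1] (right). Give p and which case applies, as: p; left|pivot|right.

pivot = v[12] = 3; i = -1
j=0: v[0]=3 ≤ 3 → i=0, swap v[0],v[0] (no change) → [3, 7, 7, 4, 3, 7, 4, 7, 4, 3, 7, 4, 3]
j=1: v[1]=7 > 3 → no swap
j=2: v[2]=7 > 3 → no swap
j=3: v[3]=4 > 3 → no swap
j=4: v[4]=3 ≤ 3 → i=1, swap v[1],v[4] → [3, 3, 7, 4, 7, 7, 4, 7, 4, 3, 7, 4, 3]
j=5: v[5]=7 > 3 → no swap
j=6: v[6]=4 > 3 → no swap
j=7: v[7]=7 > 3 → no swap
j=8: v[8]=4 > 3 → no swap
j=9: v[9]=3 ≤ 3 → i=2, swap v[2],v[9] → [3, 3, 3, 4, 7, 7, 4, 7, 4, 7, 7, 4, 3]
j=10: v[10]=7 > 3 → no swap
j=11: v[11]=4 > 3 → no swap
final swap v[3],v[12] → [3, 3, 3, 3, 7, 7, 4, 7, 4, 7, 7, 4, 4]; return 3
p = 3; k-1 = 9 > 3 ⇒ right

3; right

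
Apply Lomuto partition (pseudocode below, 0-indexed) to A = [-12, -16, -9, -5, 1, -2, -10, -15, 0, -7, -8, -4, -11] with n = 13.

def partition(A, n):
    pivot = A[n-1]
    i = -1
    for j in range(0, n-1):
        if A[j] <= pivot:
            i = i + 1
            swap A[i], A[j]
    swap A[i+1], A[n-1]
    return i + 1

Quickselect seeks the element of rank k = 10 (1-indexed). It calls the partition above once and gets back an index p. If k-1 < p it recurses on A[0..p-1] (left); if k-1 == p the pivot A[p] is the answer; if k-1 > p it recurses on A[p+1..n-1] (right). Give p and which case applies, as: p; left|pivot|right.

pivot=-11, i=-1
j=0: -12≤-11, i=0, swap(0,0) ⇒ [-12, -16, -9, -5, 1, -2, -10, -15, 0, -7, -8, -4, -11]
j=1: -16≤-11, i=1, swap(1,1) ⇒ [-12, -16, -9, -5, 1, -2, -10, -15, 0, -7, -8, -4, -11]
j=2: -9>-11, skip
j=3: -5>-11, skip
j=4: 1>-11, skip
j=5: -2>-11, skip
j=6: -10>-11, skip
j=7: -15≤-11, i=2, swap(2,7) ⇒ [-12, -16, -15, -5, 1, -2, -10, -9, 0, -7, -8, -4, -11]
j=8: 0>-11, skip
j=9: -7>-11, skip
j=10: -8>-11, skip
j=11: -4>-11, skip
swap(3,12) ⇒ [-12, -16, -15, -11, 1, -2, -10, -9, 0, -7, -8, -4, -5]; return 3
p = 3; k-1 = 9 > 3 ⇒ right

3; right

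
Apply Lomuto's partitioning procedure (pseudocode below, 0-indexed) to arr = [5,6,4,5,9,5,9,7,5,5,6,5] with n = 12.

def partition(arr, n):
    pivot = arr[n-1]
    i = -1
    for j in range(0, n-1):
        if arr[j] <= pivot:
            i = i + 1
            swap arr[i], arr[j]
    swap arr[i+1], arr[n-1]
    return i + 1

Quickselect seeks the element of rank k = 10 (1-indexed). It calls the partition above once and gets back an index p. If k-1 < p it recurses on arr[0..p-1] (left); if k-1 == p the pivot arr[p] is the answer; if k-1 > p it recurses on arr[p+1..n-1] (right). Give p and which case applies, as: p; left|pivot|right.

pivot=5, i=-1
j=0: 5≤5, i=0, swap(0,0) ⇒ [5,6,4,5,9,5,9,7,5,5,6,5]
j=1: 6>5, skip
j=2: 4≤5, i=1, swap(1,2) ⇒ [5,4,6,5,9,5,9,7,5,5,6,5]
j=3: 5≤5, i=2, swap(2,3) ⇒ [5,4,5,6,9,5,9,7,5,5,6,5]
j=4: 9>5, skip
j=5: 5≤5, i=3, swap(3,5) ⇒ [5,4,5,5,9,6,9,7,5,5,6,5]
j=6: 9>5, skip
j=7: 7>5, skip
j=8: 5≤5, i=4, swap(4,8) ⇒ [5,4,5,5,5,6,9,7,9,5,6,5]
j=9: 5≤5, i=5, swap(5,9) ⇒ [5,4,5,5,5,5,9,7,9,6,6,5]
j=10: 6>5, skip
swap(6,11) ⇒ [5,4,5,5,5,5,5,7,9,6,6,9]; return 6
p = 6; k-1 = 9 > 6 ⇒ right

6; right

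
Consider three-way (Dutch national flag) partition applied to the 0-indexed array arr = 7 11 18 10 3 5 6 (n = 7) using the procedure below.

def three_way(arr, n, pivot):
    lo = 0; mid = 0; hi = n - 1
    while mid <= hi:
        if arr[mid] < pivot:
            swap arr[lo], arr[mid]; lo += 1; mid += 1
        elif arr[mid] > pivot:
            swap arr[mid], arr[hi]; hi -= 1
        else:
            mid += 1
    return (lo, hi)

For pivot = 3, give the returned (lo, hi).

(0, 0)

pivot = 3; lo=0, mid=0, hi=6
arr[mid]=7>3: swap arr[0],arr[6]; hi=5 → 6 11 18 10 3 5 7
arr[mid]=6>3: swap arr[0],arr[5]; hi=4 → 5 11 18 10 3 6 7
arr[mid]=5>3: swap arr[0],arr[4]; hi=3 → 3 11 18 10 5 6 7
arr[mid]=3=3: mid=1
arr[mid]=11>3: swap arr[1],arr[3]; hi=2 → 3 10 18 11 5 6 7
arr[mid]=10>3: swap arr[1],arr[2]; hi=1 → 3 18 10 11 5 6 7
arr[mid]=18>3: swap arr[1],arr[1]; hi=0 → 3 18 10 11 5 6 7
end: lo=0, hi=0; arr = 3 18 10 11 5 6 7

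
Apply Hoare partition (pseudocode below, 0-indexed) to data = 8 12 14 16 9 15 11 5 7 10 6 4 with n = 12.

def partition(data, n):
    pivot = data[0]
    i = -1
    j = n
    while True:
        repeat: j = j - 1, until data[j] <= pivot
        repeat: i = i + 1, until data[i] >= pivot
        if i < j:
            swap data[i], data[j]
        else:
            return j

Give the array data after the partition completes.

pivot=8
j stops at 11 (4), i stops at 0 (8); swap ⇒ 4 12 14 16 9 15 11 5 7 10 6 8
j stops at 10 (6), i stops at 1 (12); swap ⇒ 4 6 14 16 9 15 11 5 7 10 12 8
j stops at 8 (7), i stops at 2 (14); swap ⇒ 4 6 7 16 9 15 11 5 14 10 12 8
j stops at 7 (5), i stops at 3 (16); swap ⇒ 4 6 7 5 9 15 11 16 14 10 12 8
j stops at 3, i stops at 4; i≥j ⇒ return 3. data=4 6 7 5 9 15 11 16 14 10 12 8

4 6 7 5 9 15 11 16 14 10 12 8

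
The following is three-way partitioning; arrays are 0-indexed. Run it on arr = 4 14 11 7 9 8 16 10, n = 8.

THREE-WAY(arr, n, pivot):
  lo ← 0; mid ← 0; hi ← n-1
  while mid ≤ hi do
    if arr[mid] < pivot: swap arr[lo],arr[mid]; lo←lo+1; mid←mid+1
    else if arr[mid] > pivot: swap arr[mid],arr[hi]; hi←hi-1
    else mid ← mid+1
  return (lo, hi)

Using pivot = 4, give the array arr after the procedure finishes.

pivot = 4; lo=0, mid=0, hi=7
arr[mid]=4=4: mid=1
arr[mid]=14>4: swap arr[1],arr[7]; hi=6 → 4 10 11 7 9 8 16 14
arr[mid]=10>4: swap arr[1],arr[6]; hi=5 → 4 16 11 7 9 8 10 14
arr[mid]=16>4: swap arr[1],arr[5]; hi=4 → 4 8 11 7 9 16 10 14
arr[mid]=8>4: swap arr[1],arr[4]; hi=3 → 4 9 11 7 8 16 10 14
arr[mid]=9>4: swap arr[1],arr[3]; hi=2 → 4 7 11 9 8 16 10 14
arr[mid]=7>4: swap arr[1],arr[2]; hi=1 → 4 11 7 9 8 16 10 14
arr[mid]=11>4: swap arr[1],arr[1]; hi=0 → 4 11 7 9 8 16 10 14
end: lo=0, hi=0; arr = 4 11 7 9 8 16 10 14

4 11 7 9 8 16 10 14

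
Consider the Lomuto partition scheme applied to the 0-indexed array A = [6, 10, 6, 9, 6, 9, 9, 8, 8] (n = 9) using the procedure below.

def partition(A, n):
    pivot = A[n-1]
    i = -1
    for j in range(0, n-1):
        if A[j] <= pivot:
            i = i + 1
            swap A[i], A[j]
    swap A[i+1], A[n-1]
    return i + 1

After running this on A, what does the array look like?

[6, 6, 6, 8, 8, 9, 9, 9, 10]

pivot=8, i=-1
j=0: 6≤8, i=0, swap(0,0) ⇒ [6, 10, 6, 9, 6, 9, 9, 8, 8]
j=1: 10>8, skip
j=2: 6≤8, i=1, swap(1,2) ⇒ [6, 6, 10, 9, 6, 9, 9, 8, 8]
j=3: 9>8, skip
j=4: 6≤8, i=2, swap(2,4) ⇒ [6, 6, 6, 9, 10, 9, 9, 8, 8]
j=5: 9>8, skip
j=6: 9>8, skip
j=7: 8≤8, i=3, swap(3,7) ⇒ [6, 6, 6, 8, 10, 9, 9, 9, 8]
swap(4,8) ⇒ [6, 6, 6, 8, 8, 9, 9, 9, 10]; return 4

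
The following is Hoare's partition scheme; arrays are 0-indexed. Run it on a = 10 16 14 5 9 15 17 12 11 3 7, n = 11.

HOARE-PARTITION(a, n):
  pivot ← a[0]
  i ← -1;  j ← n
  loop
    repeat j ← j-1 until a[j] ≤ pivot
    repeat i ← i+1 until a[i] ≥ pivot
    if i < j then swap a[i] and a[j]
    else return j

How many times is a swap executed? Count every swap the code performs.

3

pivot = a[0] = 10; i = -1, j = 11
j→10 (a[10]=7≤10), i→0 (a[0]=10≥10); i<j, swap → 7 16 14 5 9 15 17 12 11 3 10
j→9 (a[9]=3≤10), i→1 (a[1]=16≥10); i<j, swap → 7 3 14 5 9 15 17 12 11 16 10
j→4 (a[4]=9≤10), i→2 (a[2]=14≥10); i<j, swap → 7 3 9 5 14 15 17 12 11 16 10
j→3, i→4; i≥j, return j=3. a = 7 3 9 5 14 15 17 12 11 16 10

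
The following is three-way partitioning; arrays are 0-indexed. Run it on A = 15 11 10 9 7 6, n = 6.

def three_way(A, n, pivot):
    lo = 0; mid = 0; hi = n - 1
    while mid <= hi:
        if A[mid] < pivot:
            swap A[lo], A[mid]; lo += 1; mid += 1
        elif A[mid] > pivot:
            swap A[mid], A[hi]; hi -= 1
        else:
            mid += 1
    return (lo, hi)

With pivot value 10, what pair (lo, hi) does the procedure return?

(3, 3)

pivot = 10; lo=0, mid=0, hi=5
A[mid]=15>10: swap A[0],A[5]; hi=4 → 6 11 10 9 7 15
A[mid]=6<10: swap A[0],A[0]; lo=1,mid=1 → 6 11 10 9 7 15
A[mid]=11>10: swap A[1],A[4]; hi=3 → 6 7 10 9 11 15
A[mid]=7<10: swap A[1],A[1]; lo=2,mid=2 → 6 7 10 9 11 15
A[mid]=10=10: mid=3
A[mid]=9<10: swap A[2],A[3]; lo=3,mid=4 → 6 7 9 10 11 15
end: lo=3, hi=3; A = 6 7 9 10 11 15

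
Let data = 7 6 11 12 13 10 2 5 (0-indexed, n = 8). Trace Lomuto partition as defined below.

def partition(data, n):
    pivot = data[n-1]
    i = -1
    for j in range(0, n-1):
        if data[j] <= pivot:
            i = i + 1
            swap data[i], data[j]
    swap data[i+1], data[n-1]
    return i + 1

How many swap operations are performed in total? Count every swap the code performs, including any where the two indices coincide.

2

pivot=5, i=-1
j=0: 7>5, skip
j=1: 6>5, skip
j=2: 11>5, skip
j=3: 12>5, skip
j=4: 13>5, skip
j=5: 10>5, skip
j=6: 2≤5, i=0, swap(0,6) ⇒ 2 6 11 12 13 10 7 5
swap(1,7) ⇒ 2 5 11 12 13 10 7 6; return 1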